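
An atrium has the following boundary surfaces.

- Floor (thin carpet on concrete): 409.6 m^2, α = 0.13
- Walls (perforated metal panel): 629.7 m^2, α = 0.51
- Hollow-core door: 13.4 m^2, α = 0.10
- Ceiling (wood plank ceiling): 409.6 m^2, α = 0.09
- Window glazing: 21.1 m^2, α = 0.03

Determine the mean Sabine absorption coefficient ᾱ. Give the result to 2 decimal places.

S = Σ Sᵢ = 409.6 + 629.7 + 13.4 + 409.6 + 21.1 = 1483.4 m^2.
A = 409.6·0.13 + 629.7·0.51 + 13.4·0.10 + 409.6·0.09 + 21.1·0.03 = 413.232 sabins.
ᾱ = A/S = 0.28.

0.28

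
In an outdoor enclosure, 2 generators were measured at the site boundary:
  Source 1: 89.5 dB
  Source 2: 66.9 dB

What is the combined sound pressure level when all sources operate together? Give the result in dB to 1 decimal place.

89.5 dB

Converting to relative power and adding: 10^(89.5/10) + 10^(66.9/10) = 8.961e+08.
Combined level = 10 log₁₀(8.961e+08) = 89.5 dB.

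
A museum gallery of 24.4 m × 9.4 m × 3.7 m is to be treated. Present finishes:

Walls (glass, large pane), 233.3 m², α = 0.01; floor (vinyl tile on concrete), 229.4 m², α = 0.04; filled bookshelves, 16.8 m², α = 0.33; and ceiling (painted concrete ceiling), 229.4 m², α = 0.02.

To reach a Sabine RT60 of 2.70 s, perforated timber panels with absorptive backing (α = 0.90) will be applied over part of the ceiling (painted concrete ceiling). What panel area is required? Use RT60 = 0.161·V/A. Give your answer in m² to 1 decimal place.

Total absorption A₁ = 233.3·0.01 + 229.4·0.04 + 16.8·0.33 + 229.4·0.02
  = 2.333 + 9.176 + 5.544 + 4.588 = 21.641 m² sabins.
Required A₂ = 0.161·848.632/2.70 = 50.604 sabins.
ΔA needed = 50.604 − 21.641 = 28.963 sabins.
Net gain per m²: Δα = 0.90 − 0.02 = 0.88.
Panel area = 28.963 / 0.88 = 32.9 m².

32.9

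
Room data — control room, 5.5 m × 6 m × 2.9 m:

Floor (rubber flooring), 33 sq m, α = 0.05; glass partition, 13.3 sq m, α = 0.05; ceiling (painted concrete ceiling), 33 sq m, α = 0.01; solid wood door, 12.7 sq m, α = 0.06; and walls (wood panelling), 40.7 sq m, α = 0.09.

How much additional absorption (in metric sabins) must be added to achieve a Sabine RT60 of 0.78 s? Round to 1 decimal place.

12.7 sabins

Summing Sᵢαᵢ: 1.650 + 0.665 + 0.330 + 0.762 + 3.663 → A₁ = 7.070 sabins.
V = 95.7 m³. Required absorption A₂ = 0.161 × 95.7 / 0.78 = 19.753 sabins.
Additional absorption ΔA = 19.753 − 7.070 = 12.7 sabins.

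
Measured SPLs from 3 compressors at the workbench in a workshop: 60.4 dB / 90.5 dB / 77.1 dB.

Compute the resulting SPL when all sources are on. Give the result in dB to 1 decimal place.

90.7 dB

Sum in the linear (power) domain: Σ 10^(Lᵢ/10) = 10^(60.4/10) + 10^(90.5/10) + 10^(77.1/10) = 1.174e+09.
Back to dB: 10·log₁₀ Σ = 90.7 dB.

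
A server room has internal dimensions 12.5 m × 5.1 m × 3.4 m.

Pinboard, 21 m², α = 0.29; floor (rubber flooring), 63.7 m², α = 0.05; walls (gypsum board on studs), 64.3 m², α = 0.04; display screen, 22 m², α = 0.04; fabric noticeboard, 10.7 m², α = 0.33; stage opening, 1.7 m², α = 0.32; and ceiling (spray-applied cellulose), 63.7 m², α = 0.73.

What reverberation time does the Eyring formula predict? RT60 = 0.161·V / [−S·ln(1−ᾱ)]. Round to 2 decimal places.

S = Σ Sᵢ = 247.1 m².
Σ(Sᵢαᵢ) = 21·0.29 + 63.7·0.05 + 64.3·0.04 + 22·0.04 + 10.7·0.33 + 1.7·0.32 + 63.7·0.73 = 63.303.
ᾱ = 63.303 / 247.1 = 0.2562.
−S·ln(1−ᾱ) = −247.1 × ln(1 − 0.2562) = 73.137.
V = 12.5 × 5.1 × 3.4 = 216.75 m³.
T = 0.161·V/[−S·ln(1−ᾱ)] = 0.161·216.75/73.137 = 0.48 s.

0.48 s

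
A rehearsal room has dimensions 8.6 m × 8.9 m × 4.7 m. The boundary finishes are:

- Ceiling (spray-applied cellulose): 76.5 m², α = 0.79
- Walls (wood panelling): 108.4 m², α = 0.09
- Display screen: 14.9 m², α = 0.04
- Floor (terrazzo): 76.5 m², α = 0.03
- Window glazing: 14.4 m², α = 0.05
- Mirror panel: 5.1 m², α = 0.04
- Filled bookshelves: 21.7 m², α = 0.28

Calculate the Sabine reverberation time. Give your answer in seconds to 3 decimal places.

0.723 sec

A = Σ Sᵢαᵢ = 76.5·0.79 + 108.4·0.09 + 14.9·0.04 + 76.5·0.03 + 14.4·0.05 + 5.1·0.04 + 21.7·0.28 = 80.082 sabins.
Room volume: 359.738 m³.
Sabine: RT60 = 0.161 × 359.738 / 80.082 = 0.723 s.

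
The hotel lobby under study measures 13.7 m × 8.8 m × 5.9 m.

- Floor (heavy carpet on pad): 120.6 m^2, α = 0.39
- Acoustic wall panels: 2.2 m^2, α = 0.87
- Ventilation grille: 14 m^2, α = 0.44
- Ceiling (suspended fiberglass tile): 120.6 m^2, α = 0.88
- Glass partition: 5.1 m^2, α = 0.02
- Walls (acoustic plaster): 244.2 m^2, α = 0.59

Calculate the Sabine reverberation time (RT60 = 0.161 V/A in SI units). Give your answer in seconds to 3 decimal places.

0.375 s

Total absorption A = 120.6*0.39 + 2.2*0.87 + 14*0.44 + 120.6*0.88 + 5.1*0.02 + 244.2*0.59
  = 47.034 + 1.914 + 6.160 + 106.128 + 0.102 + 144.078 = 305.416 m^2 sabins.
Room volume: 711.304 m³.
Sabine: RT60 = 0.161 × 711.304 / 305.416 = 0.375 s.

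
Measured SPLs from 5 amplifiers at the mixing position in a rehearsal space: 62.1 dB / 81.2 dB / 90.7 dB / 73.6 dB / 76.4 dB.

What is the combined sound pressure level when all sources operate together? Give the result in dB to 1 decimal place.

Converting to relative power and adding: 10^(62.1/10) + 10^(81.2/10) + 10^(90.7/10) + 10^(73.6/10) + 10^(76.4/10) = 1.375e+09.
Back to dB: 10·log₁₀ Σ = 91.4 dB.

91.4 dB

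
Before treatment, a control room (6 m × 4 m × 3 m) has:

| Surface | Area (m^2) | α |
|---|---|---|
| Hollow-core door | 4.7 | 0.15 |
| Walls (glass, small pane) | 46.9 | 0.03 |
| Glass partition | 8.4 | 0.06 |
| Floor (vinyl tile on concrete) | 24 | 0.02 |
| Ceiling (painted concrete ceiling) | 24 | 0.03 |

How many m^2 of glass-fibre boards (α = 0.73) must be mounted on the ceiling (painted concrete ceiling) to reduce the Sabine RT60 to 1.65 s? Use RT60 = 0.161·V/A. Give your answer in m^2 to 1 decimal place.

Summing Sᵢαᵢ: 0.705 + 1.407 + 0.504 + 0.480 + 0.720 → A₁ = 3.816 sabins.
Required A₂ = 0.161·72/1.65 = 7.025 sabins.
ΔA needed = 7.025 − 3.816 = 3.209 sabins.
Each m^2 of panel replacing the ceiling (painted concrete ceiling) adds (0.73 − 0.03) = 0.70 sabins.
Area = ΔA/Δα = 3.209/0.70 = 4.6 m^2.

4.6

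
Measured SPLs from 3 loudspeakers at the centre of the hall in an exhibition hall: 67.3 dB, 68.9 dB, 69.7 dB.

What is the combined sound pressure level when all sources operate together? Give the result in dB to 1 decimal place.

73.5 dB

Σ 10^(Lᵢ/10) = 2.247e+07.
L_total = 10·log₁₀(2.247e+07) = 73.5 dB.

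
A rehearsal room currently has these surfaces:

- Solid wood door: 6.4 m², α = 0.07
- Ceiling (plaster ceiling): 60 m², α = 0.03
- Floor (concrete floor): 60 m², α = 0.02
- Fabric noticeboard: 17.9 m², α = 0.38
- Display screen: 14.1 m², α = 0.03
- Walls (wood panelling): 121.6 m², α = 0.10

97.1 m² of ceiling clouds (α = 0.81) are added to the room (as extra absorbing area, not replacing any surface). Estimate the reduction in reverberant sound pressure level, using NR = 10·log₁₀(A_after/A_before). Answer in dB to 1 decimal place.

6.5 dB

Total absorption A_before = 6.4×0.07 + 60×0.03 + 60×0.02 + 17.9×0.38 + 14.1×0.03 + 121.6×0.10
  = 0.448 + 1.800 + 1.200 + 6.802 + 0.423 + 12.160 = 22.833 m² sabins.
Treatment contributes 97.1·0.81 = 78.651 sabins.
A_after = 22.833 + 78.651 = 101.484 sabins.
Reduction = 10 log₁₀(A_after/A_before) = 10 log₁₀(4.4446) = 6.5 dB.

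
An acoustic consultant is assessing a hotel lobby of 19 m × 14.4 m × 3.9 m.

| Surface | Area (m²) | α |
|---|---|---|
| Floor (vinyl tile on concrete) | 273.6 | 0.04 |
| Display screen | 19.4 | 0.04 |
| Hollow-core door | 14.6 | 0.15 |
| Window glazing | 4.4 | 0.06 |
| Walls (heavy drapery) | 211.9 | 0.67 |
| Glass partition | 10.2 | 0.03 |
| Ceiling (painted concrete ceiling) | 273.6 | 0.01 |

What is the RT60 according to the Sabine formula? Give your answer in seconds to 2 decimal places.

Equivalent absorption area: A = 273.6·0.04 + 19.4·0.04 + 14.6·0.15 + 4.4·0.06 + 211.9·0.67 + 10.2·0.03 + 273.6·0.01 = 159.189 m².
V = 19·14.4·3.9 = 1067.04 m³.
T = 0.161 V/A = 0.161·1067.04/159.189 = 1.08 s.

1.08 seconds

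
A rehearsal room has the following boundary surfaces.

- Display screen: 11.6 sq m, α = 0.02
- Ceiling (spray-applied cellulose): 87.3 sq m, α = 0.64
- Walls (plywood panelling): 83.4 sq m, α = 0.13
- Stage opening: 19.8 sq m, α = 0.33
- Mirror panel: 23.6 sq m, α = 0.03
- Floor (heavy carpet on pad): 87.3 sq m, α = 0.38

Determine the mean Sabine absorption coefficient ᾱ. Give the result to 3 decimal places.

Total surface area S = 313.0 sq m.
Weighted sum Σ Sα = 107.362.
ᾱ = A/S = 0.343.

0.343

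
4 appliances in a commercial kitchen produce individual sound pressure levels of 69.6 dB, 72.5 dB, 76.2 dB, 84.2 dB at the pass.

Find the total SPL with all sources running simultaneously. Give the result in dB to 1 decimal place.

Sum in the linear (power) domain: Σ 10^(Lᵢ/10) = 10^(69.6/10) + 10^(72.5/10) + 10^(76.2/10) + 10^(84.2/10) = 3.316e+08.
Back to dB: 10·log₁₀ Σ = 85.2 dB.

85.2 dB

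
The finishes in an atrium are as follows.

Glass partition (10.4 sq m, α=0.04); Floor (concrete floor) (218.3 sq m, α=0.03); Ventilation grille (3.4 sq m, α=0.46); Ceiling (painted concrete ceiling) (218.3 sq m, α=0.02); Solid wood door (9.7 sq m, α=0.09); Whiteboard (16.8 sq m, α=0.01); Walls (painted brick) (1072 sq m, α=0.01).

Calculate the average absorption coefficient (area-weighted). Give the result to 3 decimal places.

0.016

S = Σ Sᵢ = 10.4 + 218.3 + 3.4 + 218.3 + 9.7 + 16.8 + 1072 = 1548.9 sq m.
A = 10.4*0.04 + 218.3*0.03 + 3.4*0.46 + 218.3*0.02 + 9.7*0.09 + 16.8*0.01 + 1072*0.01 = 24.656 sabins.
ᾱ = 24.656 / 1548.9 = 0.016.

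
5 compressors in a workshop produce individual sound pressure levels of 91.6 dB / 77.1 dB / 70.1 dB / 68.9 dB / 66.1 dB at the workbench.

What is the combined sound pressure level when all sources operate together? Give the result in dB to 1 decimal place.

91.8 dB

Sum in the linear (power) domain: Σ 10^(Lᵢ/10) = 10^(91.6/10) + 10^(77.1/10) + 10^(70.1/10) + 10^(68.9/10) + 10^(66.1/10) = 1.519e+09.
Combined level = 10 log₁₀(1.519e+09) = 91.8 dB.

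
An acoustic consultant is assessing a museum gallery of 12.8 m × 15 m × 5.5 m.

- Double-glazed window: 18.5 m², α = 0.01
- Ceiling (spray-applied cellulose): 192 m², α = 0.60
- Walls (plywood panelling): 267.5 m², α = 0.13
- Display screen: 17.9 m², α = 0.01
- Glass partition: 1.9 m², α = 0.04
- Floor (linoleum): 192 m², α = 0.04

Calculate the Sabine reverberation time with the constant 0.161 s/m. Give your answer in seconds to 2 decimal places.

Equivalent absorption area: A = 18.5×0.01 + 192×0.60 + 267.5×0.13 + 17.9×0.01 + 1.9×0.04 + 192×0.04 = 158.095 m².
Volume V = 12.8 × 15 × 5.5 = 1056 m³.
T = 0.161 V/A = 0.161·1056/158.095 = 1.08 s.

1.08 sec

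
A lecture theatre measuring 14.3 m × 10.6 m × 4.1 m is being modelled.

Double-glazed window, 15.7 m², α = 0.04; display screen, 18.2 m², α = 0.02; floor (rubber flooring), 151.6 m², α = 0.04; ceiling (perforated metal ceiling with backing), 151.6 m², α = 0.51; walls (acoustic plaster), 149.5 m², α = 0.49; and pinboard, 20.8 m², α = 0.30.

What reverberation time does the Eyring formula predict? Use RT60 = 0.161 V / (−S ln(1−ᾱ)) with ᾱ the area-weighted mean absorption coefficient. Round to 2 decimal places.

S = Σ Sᵢ = 507.4 m².
Absorption A = 15.7×0.04 + 18.2×0.02 + 151.6×0.04 + 151.6×0.51 + 149.5×0.49 + 20.8×0.30 = 163.867 sabins.
ᾱ = 163.867 / 507.4 = 0.3230.
Eyring denominator: −S ln(1−ᾱ) = 197.929.
V = 14.3 × 10.6 × 4.1 = 621.478 m³.
RT60 = 0.161 × 621.478 / 197.929 = 0.51 s.

0.51 s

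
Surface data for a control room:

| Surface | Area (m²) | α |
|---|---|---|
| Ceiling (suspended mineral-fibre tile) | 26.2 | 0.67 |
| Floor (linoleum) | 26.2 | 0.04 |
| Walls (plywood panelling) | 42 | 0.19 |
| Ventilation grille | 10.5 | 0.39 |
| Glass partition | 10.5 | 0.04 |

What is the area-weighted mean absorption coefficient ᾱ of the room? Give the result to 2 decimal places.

0.27

S = Σ Sᵢ = 26.2 + 26.2 + 42 + 10.5 + 10.5 = 115.4 m².
Weighted sum Σ Sα = 31.097.
ᾱ = 31.097 / 115.4 = 0.27.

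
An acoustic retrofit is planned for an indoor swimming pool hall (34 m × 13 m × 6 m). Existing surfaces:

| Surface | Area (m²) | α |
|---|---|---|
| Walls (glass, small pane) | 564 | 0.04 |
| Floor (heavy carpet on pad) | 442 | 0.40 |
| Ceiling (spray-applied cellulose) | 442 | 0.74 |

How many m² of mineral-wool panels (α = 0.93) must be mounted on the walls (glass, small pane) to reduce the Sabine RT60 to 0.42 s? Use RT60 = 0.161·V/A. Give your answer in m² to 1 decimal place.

550.7

Equivalent absorption area: A₁ = 564×0.04 + 442×0.40 + 442×0.74 = 526.440 m².
Required A₂ = 0.161·2652/0.42 = 1016.600 sabins.
Absorption to add: 1016.600 − 526.440 = 490.160 sabins.
Each m² of panel replacing the walls (glass, small pane) adds (0.93 − 0.04) = 0.89 sabins.
Panel area = 490.160 / 0.89 = 550.7 m².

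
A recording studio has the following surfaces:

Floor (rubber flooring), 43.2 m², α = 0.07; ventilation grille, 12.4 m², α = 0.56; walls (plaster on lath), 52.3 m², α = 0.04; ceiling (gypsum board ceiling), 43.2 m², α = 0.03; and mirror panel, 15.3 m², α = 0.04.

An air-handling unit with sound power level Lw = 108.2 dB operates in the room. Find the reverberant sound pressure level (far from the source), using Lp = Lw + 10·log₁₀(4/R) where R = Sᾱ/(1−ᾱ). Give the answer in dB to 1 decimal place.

102.4 dB

Σ(Sᵢαᵢ) = 43.2×0.07 + 12.4×0.56 + 52.3×0.04 + 43.2×0.03 + 15.3×0.04 = 13.968; total area S = 166.4 m².
ᾱ = 13.968/166.4 = 0.0839; R = Sᾱ/(1−ᾱ) = 13.968/(1−0.0839) = 15.247 m².
Lp = Lw + 10 log₁₀(4/R) = 108.2 -5.81 = 102.4 dB.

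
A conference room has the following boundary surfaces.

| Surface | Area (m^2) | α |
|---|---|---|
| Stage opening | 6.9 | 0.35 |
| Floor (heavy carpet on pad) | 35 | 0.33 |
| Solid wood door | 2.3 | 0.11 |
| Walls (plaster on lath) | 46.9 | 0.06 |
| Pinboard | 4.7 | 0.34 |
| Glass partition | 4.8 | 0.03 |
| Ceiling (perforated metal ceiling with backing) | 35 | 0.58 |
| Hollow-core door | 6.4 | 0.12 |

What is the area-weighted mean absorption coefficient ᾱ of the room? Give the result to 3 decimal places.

S = Σ Sᵢ = 6.9 + 35 + 2.3 + 46.9 + 4.7 + 4.8 + 35 + 6.4 = 142.0 m^2.
Σ(Sᵢαᵢ) = 6.9·0.35 + 35·0.33 + 2.3·0.11 + 46.9·0.06 + 4.7·0.34 + 4.8·0.03 + 35·0.58 + 6.4·0.12 = 39.842.
ᾱ = A/S = 0.281.

0.281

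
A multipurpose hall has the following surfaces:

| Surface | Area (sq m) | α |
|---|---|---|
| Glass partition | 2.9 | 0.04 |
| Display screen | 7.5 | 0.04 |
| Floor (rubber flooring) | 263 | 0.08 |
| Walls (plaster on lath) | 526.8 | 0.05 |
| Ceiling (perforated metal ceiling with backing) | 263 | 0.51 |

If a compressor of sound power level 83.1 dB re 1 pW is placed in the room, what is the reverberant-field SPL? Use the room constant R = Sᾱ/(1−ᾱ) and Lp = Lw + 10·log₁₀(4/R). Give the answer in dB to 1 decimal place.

65.7 dB

A = 181.926 sabins; S = 1063.2 sq m.
ᾱ = 0.1711, so room constant R = A/(1−ᾱ) = 219.479 sq m.
Lp = 83.1 + 10·log₁₀(4/219.479) = 83.1 + (-17.39) = 65.7 dB.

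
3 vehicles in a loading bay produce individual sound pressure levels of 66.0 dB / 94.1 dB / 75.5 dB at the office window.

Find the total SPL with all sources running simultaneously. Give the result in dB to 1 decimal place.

Converting to relative power and adding: 10^(66.0/10) + 10^(94.1/10) + 10^(75.5/10) = 2.61e+09.
Back to dB: 10·log₁₀ Σ = 94.2 dB.

94.2 dB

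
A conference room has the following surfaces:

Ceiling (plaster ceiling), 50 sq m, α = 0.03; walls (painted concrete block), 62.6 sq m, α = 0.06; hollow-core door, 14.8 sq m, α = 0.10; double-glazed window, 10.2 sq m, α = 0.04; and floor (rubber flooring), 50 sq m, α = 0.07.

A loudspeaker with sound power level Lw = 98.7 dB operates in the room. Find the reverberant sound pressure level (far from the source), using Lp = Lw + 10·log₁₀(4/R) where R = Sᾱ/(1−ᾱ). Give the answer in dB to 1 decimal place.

Σ(Sᵢαᵢ) = 50·0.03 + 62.6·0.06 + 14.8·0.10 + 10.2·0.04 + 50·0.07 = 10.644; total area S = 187.6 sq m.
ᾱ = 10.644/187.6 = 0.0567; R = Sᾱ/(1−ᾱ) = 10.644/(1−0.0567) = 11.284 sq m.
Lp = 98.7 + 10·log₁₀(4/11.284) = 98.7 + (-4.50) = 94.2 dB.

94.2 dB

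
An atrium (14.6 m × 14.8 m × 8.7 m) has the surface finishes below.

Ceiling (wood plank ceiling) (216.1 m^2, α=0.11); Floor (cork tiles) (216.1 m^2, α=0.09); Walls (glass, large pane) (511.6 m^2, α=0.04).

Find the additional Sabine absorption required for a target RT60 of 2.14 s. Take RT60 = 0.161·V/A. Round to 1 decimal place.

Total absorption A₁ = 216.1·0.11 + 216.1·0.09 + 511.6·0.04
  = 23.771 + 19.449 + 20.464 = 63.684 m^2 sabins.
For T = 2.14 s, need A₂ = 0.161·V/T = 0.161·1879.896/2.14 = 141.431 sabins.
Shortfall: 141.431 − 63.684 = 77.7 sabins.

77.7 sabins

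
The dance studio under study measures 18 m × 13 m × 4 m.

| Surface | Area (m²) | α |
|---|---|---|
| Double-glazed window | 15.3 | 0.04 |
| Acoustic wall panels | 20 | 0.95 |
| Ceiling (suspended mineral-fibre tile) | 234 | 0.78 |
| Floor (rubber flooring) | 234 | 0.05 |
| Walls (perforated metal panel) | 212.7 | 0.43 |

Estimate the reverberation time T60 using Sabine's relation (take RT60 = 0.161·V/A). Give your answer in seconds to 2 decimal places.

0.49 seconds

Total absorption A = 15.3×0.04 + 20×0.95 + 234×0.78 + 234×0.05 + 212.7×0.43
  = 0.612 + 19.000 + 182.520 + 11.700 + 91.461 = 305.293 m² sabins.
Room volume: 936 m³.
RT60 = 0.161 · V / A = 0.161 × 936 / 305.293 = 0.49 s.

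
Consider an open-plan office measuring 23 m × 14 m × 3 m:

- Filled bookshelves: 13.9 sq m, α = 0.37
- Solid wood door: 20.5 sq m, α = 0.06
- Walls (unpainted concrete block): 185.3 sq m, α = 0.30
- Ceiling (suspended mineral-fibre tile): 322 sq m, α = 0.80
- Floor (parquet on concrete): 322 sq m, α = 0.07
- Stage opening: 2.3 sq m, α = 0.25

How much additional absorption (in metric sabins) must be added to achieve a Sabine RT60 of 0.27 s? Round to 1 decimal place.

233.3 sabins

Summing Sᵢαᵢ: 5.143 + 1.230 + 55.590 + 257.600 + 22.540 + 0.575 → A₁ = 342.678 sabins.
Target A₂ = 0.161·966/0.27 = 576.022 sabins (V = 966 m³).
Shortfall: 576.022 − 342.678 = 233.3 sabins.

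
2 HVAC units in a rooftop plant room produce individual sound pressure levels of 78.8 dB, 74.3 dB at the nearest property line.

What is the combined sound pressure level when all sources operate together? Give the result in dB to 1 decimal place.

80.1 dB

Sum in the linear (power) domain: Σ 10^(Lᵢ/10) = 10^(78.8/10) + 10^(74.3/10) = 1.028e+08.
Combined level = 10 log₁₀(1.028e+08) = 80.1 dB.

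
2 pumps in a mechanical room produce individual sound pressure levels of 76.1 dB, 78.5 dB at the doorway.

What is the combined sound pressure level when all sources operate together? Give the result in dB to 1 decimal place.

Σ 10^(Lᵢ/10) = 1.115e+08.
Combined level = 10 log₁₀(1.115e+08) = 80.5 dB.

80.5 dB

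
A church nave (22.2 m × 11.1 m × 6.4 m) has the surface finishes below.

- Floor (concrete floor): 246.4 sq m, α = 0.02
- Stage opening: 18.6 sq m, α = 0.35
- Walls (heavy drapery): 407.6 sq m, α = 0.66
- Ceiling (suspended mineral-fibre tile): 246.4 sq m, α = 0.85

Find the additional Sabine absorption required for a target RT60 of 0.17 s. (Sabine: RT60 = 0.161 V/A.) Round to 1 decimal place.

Summing Sᵢαᵢ: 4.928 + 6.510 + 269.016 + 209.440 → A₁ = 489.894 sabins.
For T = 0.17 s, need A₂ = 0.161·V/T = 0.161·1577.088/0.17 = 1493.595 sabins.
Shortfall: 1493.595 − 489.894 = 1003.7 sabins.

1003.7 sabins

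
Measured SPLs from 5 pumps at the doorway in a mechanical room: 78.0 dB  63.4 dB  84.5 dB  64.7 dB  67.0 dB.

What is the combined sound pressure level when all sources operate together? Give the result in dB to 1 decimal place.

85.5 dB

Sum in the linear (power) domain: Σ 10^(Lᵢ/10) = 10^(78.0/10) + 10^(63.4/10) + 10^(84.5/10) + 10^(64.7/10) + 10^(67.0/10) = 3.551e+08.
Combined level = 10 log₁₀(3.551e+08) = 85.5 dB.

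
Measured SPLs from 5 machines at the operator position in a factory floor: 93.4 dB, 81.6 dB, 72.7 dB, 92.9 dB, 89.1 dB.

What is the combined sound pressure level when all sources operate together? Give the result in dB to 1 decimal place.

Σ 10^(Lᵢ/10) = 5.114e+09.
L_total = 10·log₁₀(5.114e+09) = 97.1 dB.

97.1 dB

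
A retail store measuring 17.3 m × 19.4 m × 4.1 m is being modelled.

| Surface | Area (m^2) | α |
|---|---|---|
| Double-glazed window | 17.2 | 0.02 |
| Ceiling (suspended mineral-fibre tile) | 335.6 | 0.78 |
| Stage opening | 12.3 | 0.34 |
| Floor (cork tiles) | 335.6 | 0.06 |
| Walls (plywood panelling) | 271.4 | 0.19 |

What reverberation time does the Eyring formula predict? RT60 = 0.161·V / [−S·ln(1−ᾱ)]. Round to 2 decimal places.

S = Σ Sᵢ = 972.1 m^2.
Σ(Sᵢαᵢ) = 17.2·0.02 + 335.6·0.78 + 12.3·0.34 + 335.6·0.06 + 271.4·0.19 = 337.996.
Mean coefficient ᾱ = A/S = 0.3477.
−S·ln(1−ᾱ) = −972.1 × ln(1 − 0.3477) = 415.330.
V = 17.3 × 19.4 × 4.1 = 1376.042 m³.
T = 0.161·V/[−S·ln(1−ᾱ)] = 0.161·1376.042/415.330 = 0.53 s.

0.53 s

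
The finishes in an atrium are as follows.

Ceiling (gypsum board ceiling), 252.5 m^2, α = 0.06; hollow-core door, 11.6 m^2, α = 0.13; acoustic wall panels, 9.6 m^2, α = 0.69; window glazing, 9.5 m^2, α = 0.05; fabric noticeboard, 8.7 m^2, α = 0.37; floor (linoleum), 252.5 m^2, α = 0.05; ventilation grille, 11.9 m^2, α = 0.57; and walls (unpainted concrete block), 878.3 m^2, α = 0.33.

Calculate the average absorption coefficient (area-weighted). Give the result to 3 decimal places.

0.234

S = Σ Sᵢ = 252.5 + 11.6 + 9.6 + 9.5 + 8.7 + 252.5 + 11.9 + 878.3 = 1434.6 m^2.
A = 252.5*0.06 + 11.6*0.13 + 9.6*0.69 + 9.5*0.05 + 8.7*0.37 + 252.5*0.05 + 11.9*0.57 + 878.3*0.33 = 336.223 sabins.
ᾱ = A/S = 0.234.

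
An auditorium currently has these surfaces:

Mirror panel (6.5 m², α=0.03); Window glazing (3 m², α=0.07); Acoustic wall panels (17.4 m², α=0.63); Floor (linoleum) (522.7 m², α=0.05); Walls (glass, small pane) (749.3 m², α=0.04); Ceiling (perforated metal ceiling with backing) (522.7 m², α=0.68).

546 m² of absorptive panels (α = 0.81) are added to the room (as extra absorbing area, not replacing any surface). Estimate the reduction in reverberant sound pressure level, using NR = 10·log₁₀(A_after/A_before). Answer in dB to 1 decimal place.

Summing Sᵢαᵢ: 0.195 + 0.210 + 10.962 + 26.135 + 29.972 + 355.436 → A_before = 422.910 sabins.
Added absorption = 546 × 0.81 = 442.260 sabins.
A_after = 422.910 + 442.260 = 865.170 sabins.
NR = 10·log₁₀(865.170/422.910) = 3.1 dB.

3.1 dB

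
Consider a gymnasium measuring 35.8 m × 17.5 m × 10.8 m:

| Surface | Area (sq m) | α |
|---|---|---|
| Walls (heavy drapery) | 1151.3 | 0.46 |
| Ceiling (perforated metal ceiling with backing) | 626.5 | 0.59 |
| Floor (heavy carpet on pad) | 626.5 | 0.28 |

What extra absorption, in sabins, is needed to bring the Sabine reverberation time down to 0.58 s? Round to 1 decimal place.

Summing Sᵢαᵢ: 529.598 + 369.635 + 175.420 → A₁ = 1074.653 sabins.
For T = 0.58 s, need A₂ = 0.161·V/T = 0.161·6766.2/0.58 = 1878.204 sabins.
Shortfall: 1878.204 − 1074.653 = 803.6 sabins.

803.6 sabins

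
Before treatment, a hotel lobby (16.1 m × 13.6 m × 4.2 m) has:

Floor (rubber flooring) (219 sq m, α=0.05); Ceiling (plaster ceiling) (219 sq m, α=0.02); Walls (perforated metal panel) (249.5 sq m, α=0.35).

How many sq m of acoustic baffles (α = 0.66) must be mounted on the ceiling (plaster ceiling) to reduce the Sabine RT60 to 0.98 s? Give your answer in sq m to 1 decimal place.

75.7

Summing Sᵢαᵢ: 10.950 + 4.380 + 87.325 → A₁ = 102.655 sabins.
Required A₂ = 0.161·919.632/0.98 = 151.082 sabins.
Absorption to add: 151.082 − 102.655 = 48.427 sabins.
Net gain per sq m: Δα = 0.66 − 0.02 = 0.64.
Area = ΔA/Δα = 48.427/0.64 = 75.7 sq m.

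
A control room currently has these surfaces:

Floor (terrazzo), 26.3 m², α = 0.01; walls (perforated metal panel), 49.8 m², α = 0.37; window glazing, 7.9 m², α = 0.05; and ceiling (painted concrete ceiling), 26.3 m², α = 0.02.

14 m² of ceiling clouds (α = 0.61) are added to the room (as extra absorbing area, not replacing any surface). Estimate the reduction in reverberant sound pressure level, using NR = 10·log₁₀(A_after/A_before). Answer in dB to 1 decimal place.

1.6 dB

Equivalent absorption area: A_before = 26.3×0.01 + 49.8×0.37 + 7.9×0.05 + 26.3×0.02 = 19.610 m².
Treatment contributes 14·0.61 = 8.540 sabins.
A_after = 19.610 + 8.540 = 28.150 sabins.
Reduction = 10 log₁₀(A_after/A_before) = 10 log₁₀(1.4355) = 1.6 dB.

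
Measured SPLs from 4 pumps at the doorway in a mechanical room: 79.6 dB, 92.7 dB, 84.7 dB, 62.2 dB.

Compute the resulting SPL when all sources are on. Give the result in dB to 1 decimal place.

93.5 dB

Sum in the linear (power) domain: Σ 10^(Lᵢ/10) = 10^(79.6/10) + 10^(92.7/10) + 10^(84.7/10) + 10^(62.2/10) = 2.25e+09.
L_total = 10·log₁₀(2.25e+09) = 93.5 dB.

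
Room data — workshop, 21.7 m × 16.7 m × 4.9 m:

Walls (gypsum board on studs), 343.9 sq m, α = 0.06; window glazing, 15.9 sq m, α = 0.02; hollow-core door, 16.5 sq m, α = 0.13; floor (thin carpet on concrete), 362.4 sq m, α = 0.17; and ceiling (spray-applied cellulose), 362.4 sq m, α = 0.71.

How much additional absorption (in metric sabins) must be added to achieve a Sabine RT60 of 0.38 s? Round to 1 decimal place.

410.3 sabins

Summing Sᵢαᵢ: 20.634 + 0.318 + 2.145 + 61.608 + 257.304 → A₁ = 342.009 sabins.
Target A₂ = 0.161·1775.711/0.38 = 752.341 sabins (V = 1775.711 m³).
Additional absorption ΔA = 752.341 − 342.009 = 410.3 sabins.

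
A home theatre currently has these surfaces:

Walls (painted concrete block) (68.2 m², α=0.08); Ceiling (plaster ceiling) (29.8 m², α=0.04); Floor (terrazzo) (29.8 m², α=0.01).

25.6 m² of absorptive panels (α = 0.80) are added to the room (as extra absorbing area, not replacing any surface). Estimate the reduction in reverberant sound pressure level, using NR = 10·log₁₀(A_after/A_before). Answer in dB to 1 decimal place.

Equivalent absorption area: A_before = 68.2×0.08 + 29.8×0.04 + 29.8×0.01 = 6.946 m².
Treatment contributes 25.6·0.80 = 20.480 sabins.
New total A_after = 27.426 sabins.
NR = 10·log₁₀(27.426/6.946) = 6.0 dB.

6.0 dB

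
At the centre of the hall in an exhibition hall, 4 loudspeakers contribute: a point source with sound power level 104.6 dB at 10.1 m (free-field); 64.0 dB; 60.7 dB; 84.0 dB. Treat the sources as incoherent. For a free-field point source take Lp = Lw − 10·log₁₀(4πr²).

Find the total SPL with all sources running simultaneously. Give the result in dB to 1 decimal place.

Source at 10.1 m: Lp = 104.6 − 10·log₁₀(4π·10.1²) = 104.6 − 10·log₁₀(1281.895) = 73.5 dB.
Sum in the linear (power) domain: Σ 10^(Lᵢ/10) = 10^(73.5/10) + 10^(64.0/10) + 10^(60.7/10) + 10^(84.0/10) = 2.773e+08.
Back to dB: 10·log₁₀ Σ = 84.4 dB.

84.4 dB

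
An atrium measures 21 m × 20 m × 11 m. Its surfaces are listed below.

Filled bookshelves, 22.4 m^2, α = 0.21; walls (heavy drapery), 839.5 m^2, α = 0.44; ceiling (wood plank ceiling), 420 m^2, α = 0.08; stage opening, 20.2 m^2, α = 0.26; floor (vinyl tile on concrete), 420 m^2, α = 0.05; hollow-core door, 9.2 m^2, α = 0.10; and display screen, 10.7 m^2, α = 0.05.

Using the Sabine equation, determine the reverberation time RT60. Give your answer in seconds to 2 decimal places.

1.71 s

A = Σ Sᵢαᵢ = 22.4*0.21 + 839.5*0.44 + 420*0.08 + 20.2*0.26 + 420*0.05 + 9.2*0.10 + 10.7*0.05 = 435.391 sabins.
Room volume: 4620 m³.
T = 0.161 V/A = 0.161·4620/435.391 = 1.71 s.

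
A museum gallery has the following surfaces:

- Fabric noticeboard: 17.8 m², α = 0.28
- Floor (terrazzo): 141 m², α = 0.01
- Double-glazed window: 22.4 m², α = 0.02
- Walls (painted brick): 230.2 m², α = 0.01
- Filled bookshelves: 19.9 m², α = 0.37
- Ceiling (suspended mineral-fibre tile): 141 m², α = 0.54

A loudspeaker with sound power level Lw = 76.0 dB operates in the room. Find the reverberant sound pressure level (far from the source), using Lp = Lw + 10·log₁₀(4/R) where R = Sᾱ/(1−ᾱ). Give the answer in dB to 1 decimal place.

A = 92.647 sabins; S = 572.3 m².
ᾱ = 0.1619, so room constant R = A/(1−ᾱ) = 110.544 m².
Lp = 76.0 + 10·log₁₀(4/110.544) = 76.0 + (-14.41) = 61.6 dB.

61.6 dB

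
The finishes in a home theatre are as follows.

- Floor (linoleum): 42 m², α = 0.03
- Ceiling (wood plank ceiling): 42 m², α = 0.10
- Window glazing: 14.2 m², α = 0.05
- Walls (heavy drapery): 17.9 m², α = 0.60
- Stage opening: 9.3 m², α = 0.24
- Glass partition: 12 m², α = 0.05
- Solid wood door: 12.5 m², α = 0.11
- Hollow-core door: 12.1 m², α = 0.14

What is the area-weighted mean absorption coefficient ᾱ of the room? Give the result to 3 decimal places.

Total surface area S = 162.0 m².
A = 42·0.03 + 42·0.10 + 14.2·0.05 + 17.9·0.60 + 9.3·0.24 + 12·0.05 + 12.5·0.11 + 12.1·0.14 = 22.811 sabins.
ᾱ = A/S = 0.141.

0.141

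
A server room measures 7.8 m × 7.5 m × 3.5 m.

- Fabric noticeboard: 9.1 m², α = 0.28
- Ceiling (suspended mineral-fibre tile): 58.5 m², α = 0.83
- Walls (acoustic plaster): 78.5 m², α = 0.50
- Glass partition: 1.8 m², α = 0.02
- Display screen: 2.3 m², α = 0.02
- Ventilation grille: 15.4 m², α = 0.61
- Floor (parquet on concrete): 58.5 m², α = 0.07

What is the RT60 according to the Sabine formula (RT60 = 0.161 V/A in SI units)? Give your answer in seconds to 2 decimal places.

Equivalent absorption area: A = 9.1×0.28 + 58.5×0.83 + 78.5×0.50 + 1.8×0.02 + 2.3×0.02 + 15.4×0.61 + 58.5×0.07 = 103.924 m².
Volume V = 7.8 × 7.5 × 3.5 = 204.75 m³.
T = 0.161 V/A = 0.161·204.75/103.924 = 0.32 s.

0.32 s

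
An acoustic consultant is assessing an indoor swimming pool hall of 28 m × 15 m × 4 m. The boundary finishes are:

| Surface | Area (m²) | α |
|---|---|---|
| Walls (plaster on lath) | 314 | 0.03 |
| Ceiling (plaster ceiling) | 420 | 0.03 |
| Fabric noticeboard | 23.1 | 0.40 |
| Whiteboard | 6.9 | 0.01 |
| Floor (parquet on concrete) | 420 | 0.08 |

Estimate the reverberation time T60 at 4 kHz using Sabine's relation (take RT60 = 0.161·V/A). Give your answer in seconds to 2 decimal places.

Equivalent absorption area: A = 314*0.03 + 420*0.03 + 23.1*0.40 + 6.9*0.01 + 420*0.08 = 64.929 m².
V = 28·15·4 = 1680 m³.
T = 0.161 V/A = 0.161·1680/64.929 = 4.17 s.

4.17 sec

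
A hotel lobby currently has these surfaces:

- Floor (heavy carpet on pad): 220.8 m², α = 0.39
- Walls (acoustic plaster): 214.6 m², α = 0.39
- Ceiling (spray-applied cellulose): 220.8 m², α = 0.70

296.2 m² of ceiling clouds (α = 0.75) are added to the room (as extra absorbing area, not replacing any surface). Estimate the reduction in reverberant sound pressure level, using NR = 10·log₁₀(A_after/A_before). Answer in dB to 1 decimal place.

2.3 dB

Summing Sᵢαᵢ: 86.112 + 83.694 + 154.560 → A_before = 324.366 sabins.
Added absorption = 296.2 × 0.75 = 222.150 sabins.
New total A_after = 546.516 sabins.
Reduction = 10 log₁₀(A_after/A_before) = 10 log₁₀(1.6849) = 2.3 dB.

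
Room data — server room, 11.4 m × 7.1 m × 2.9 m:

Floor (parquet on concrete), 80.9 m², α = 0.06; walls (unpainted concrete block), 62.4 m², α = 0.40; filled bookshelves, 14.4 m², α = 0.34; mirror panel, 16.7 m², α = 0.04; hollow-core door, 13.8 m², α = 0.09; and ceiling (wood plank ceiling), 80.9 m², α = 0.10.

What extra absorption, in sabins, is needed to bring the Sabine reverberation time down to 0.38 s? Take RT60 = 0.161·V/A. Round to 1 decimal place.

Summing Sᵢαᵢ: 4.854 + 24.960 + 4.896 + 0.668 + 1.242 + 8.090 → A₁ = 44.710 sabins.
For T = 0.38 s, need A₂ = 0.161·V/T = 0.161·234.726/0.38 = 99.450 sabins.
Shortfall: 99.450 − 44.710 = 54.7 sabins.

54.7 sabins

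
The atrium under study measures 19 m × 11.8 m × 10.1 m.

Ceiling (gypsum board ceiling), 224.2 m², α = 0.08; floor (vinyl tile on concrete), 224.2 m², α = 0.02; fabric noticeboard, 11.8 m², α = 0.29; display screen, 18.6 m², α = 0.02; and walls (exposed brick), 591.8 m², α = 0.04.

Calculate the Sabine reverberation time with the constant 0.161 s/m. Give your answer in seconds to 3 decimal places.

7.308 s

Total absorption A = 224.2×0.08 + 224.2×0.02 + 11.8×0.29 + 18.6×0.02 + 591.8×0.04
  = 17.936 + 4.484 + 3.422 + 0.372 + 23.672 = 49.886 m² sabins.
Volume V = 19 × 11.8 × 10.1 = 2264.42 m³.
RT60 = 0.161 · V / A = 0.161 × 2264.42 / 49.886 = 7.308 s.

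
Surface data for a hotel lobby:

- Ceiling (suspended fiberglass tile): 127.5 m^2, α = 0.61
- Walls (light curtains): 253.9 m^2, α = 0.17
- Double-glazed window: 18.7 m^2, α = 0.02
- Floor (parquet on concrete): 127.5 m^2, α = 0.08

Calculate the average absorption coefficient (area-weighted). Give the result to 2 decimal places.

Total surface area S = 527.6 m^2.
A = 127.5×0.61 + 253.9×0.17 + 18.7×0.02 + 127.5×0.08 = 131.512 sabins.
ᾱ = A/S = 0.25.

0.25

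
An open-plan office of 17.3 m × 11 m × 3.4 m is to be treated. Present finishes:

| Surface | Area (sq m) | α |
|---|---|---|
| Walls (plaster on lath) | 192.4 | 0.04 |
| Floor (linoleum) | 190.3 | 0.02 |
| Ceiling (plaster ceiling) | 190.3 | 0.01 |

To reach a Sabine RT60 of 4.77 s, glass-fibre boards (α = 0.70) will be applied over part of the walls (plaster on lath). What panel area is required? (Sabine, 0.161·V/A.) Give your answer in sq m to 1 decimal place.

Equivalent absorption area: A₁ = 192.4*0.04 + 190.3*0.02 + 190.3*0.01 = 13.405 sq m.
Required A₂ = 0.161·647.02/4.77 = 21.839 sabins.
Absorption to add: 21.839 − 13.405 = 8.434 sabins.
Each sq m of panel replacing the walls (plaster on lath) adds (0.70 − 0.04) = 0.66 sabins.
Area = ΔA/Δα = 8.434/0.66 = 12.8 sq m.

12.8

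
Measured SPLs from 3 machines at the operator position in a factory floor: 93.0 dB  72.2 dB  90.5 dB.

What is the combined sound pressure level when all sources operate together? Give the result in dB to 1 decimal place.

95.0 dB

Sum in the linear (power) domain: Σ 10^(Lᵢ/10) = 10^(93.0/10) + 10^(72.2/10) + 10^(90.5/10) = 3.134e+09.
Combined level = 10 log₁₀(3.134e+09) = 95.0 dB.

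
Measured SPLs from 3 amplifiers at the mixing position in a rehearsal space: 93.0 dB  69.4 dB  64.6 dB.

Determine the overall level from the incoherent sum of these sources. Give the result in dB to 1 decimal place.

Σ 10^(Lᵢ/10) = 2.007e+09.
Combined level = 10 log₁₀(2.007e+09) = 93.0 dB.

93.0 dB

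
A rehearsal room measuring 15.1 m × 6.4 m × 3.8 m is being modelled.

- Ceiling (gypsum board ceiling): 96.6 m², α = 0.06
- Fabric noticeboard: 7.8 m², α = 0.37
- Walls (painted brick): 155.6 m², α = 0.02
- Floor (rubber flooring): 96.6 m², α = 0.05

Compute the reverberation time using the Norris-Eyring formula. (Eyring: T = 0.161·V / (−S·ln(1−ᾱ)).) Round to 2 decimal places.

S = Σ Sᵢ = 356.6 m².
Σ(Sᵢαᵢ) = 96.6×0.06 + 7.8×0.37 + 155.6×0.02 + 96.6×0.05 = 16.624.
Mean coefficient ᾱ = A/S = 0.0466.
Eyring denominator: −S ln(1−ᾱ) = 17.017.
V = 15.1 × 6.4 × 3.8 = 367.232 m³.
RT60 = 0.161 × 367.232 / 17.017 = 3.47 s.

3.47 s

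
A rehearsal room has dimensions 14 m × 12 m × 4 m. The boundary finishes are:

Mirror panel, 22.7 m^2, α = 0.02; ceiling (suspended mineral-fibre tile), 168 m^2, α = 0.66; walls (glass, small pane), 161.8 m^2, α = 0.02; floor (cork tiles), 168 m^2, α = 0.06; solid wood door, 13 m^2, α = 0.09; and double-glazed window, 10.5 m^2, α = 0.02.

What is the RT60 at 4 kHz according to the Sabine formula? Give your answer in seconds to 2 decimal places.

Total absorption A = 22.7·0.02 + 168·0.66 + 161.8·0.02 + 168·0.06 + 13·0.09 + 10.5·0.02
  = 0.454 + 110.880 + 3.236 + 10.080 + 1.170 + 0.210 = 126.030 m^2 sabins.
Volume V = 14 × 12 × 4 = 672 m³.
Sabine: RT60 = 0.161 × 672 / 126.030 = 0.86 s.

0.86 s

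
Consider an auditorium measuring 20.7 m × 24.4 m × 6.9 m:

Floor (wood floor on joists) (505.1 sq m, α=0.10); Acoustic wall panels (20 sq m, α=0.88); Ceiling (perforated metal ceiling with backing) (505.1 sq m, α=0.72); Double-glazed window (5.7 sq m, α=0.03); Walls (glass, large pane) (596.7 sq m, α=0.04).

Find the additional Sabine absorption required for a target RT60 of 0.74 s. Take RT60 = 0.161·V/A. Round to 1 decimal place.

Equivalent absorption area: A₁ = 505.1×0.10 + 20×0.88 + 505.1×0.72 + 5.7×0.03 + 596.7×0.04 = 455.821 sq m.
Target A₂ = 0.161·3485.052/0.74 = 758.234 sabins (V = 3485.052 m³).
Additional absorption ΔA = 758.234 − 455.821 = 302.4 sabins.

302.4 sabins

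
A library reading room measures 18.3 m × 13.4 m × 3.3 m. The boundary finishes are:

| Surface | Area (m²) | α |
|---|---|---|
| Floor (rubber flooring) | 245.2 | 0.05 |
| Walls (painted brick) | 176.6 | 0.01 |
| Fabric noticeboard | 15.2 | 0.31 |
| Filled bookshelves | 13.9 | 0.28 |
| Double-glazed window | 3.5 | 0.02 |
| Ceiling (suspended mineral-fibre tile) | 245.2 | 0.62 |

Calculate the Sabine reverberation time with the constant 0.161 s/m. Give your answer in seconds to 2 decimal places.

Equivalent absorption area: A = 245.2·0.05 + 176.6·0.01 + 15.2·0.31 + 13.9·0.28 + 3.5·0.02 + 245.2·0.62 = 174.724 m².
Volume V = 18.3 × 13.4 × 3.3 = 809.226 m³.
Sabine: RT60 = 0.161 × 809.226 / 174.724 = 0.75 s.

0.75 s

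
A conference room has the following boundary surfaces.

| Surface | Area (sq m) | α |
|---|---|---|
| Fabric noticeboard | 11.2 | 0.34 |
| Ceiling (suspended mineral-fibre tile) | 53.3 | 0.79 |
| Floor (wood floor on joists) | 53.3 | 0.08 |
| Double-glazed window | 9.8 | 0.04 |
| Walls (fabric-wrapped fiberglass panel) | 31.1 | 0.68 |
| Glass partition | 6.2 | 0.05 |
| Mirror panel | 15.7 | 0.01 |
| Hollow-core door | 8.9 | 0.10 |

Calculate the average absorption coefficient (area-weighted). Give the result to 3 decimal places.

0.386

Total surface area S = 189.5 sq m.
Σ(Sᵢαᵢ) = 11.2×0.34 + 53.3×0.79 + 53.3×0.08 + 9.8×0.04 + 31.1×0.68 + 6.2×0.05 + 15.7×0.01 + 8.9×0.10 = 73.076.
ᾱ = 73.076 / 189.5 = 0.386.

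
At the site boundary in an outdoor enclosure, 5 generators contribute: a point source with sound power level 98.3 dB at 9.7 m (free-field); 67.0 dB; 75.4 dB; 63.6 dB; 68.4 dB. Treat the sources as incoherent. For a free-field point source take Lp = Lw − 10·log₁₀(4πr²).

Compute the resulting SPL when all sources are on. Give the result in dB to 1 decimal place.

Source at 9.7 m: Lp = 98.3 − 10·log₁₀(4π·9.7²) = 98.3 − 10·log₁₀(1182.370) = 67.6 dB.
Converting to relative power and adding: 10^(67.6/10) + 10^(67.0/10) + 10^(75.4/10) + 10^(63.6/10) + 10^(68.4/10) = 5.465e+07.
Back to dB: 10·log₁₀ Σ = 77.4 dB.

77.4 dB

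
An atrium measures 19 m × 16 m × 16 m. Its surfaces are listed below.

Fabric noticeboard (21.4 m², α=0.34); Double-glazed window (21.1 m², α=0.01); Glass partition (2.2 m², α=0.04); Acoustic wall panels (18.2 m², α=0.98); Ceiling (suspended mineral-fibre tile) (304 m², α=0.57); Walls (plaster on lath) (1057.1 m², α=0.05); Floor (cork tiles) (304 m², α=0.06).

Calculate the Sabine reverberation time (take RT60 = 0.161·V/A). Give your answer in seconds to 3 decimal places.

2.903 s

A = Σ Sᵢαᵢ = 21.4*0.34 + 21.1*0.01 + 2.2*0.04 + 18.2*0.98 + 304*0.57 + 1057.1*0.05 + 304*0.06 = 269.786 sabins.
V = 19·16·16 = 4864 m³.
Sabine: RT60 = 0.161 × 4864 / 269.786 = 2.903 s.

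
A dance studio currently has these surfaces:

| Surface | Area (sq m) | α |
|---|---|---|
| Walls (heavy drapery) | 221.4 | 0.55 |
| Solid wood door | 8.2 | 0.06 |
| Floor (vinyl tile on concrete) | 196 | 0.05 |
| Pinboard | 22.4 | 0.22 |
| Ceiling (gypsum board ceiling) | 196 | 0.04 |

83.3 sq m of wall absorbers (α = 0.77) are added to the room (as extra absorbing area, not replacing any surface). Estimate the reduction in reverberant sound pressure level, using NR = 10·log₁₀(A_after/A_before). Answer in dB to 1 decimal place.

1.6 dB

Equivalent absorption area: A_before = 221.4·0.55 + 8.2·0.06 + 196·0.05 + 22.4·0.22 + 196·0.04 = 144.830 sq m.
Added absorption = 83.3 × 0.77 = 64.141 sabins.
New total A_after = 208.971 sabins.
NR = 10·log₁₀(208.971/144.830) = 1.6 dB.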